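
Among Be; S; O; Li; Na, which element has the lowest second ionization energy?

The second ionization energy removes an electron from the +1 ion. For each element: Be⁺ still has 1 valence electron; S⁺ still has 5 valence electrons; O⁺ still has 5 valence electrons; Li⁺ is the bare [He] core; Na⁺ is the bare [Ne] core.
Core electrons are held far more tightly than valence electrons, so Na and Li top the IE_2 order.
Valence configurations: Be⁺ [He]2s¹, S⁺ [Ne]3s²3p³, O⁺ [He]2s²2p³.
The numbers (kJ/mol): Be 1757, S 2252, O 3388, Li 7298, Na 4562.
Hence IE_2: Be < S < O < Na < Li.

Be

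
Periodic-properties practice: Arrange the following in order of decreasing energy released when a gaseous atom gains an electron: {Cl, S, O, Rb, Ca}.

O is in period 2, group 16; S is in period 3, group 16; Cl is in period 3, group 17; Ca is in period 4, group 2; Rb is in period 5, group 1.
Adding an electron releases more energy for atoms nearer the top right (short of the noble gases).
These span different periods and groups, so the two trends combine.
Rb > Ca: this pair runs against the simple trend — see the exception note.
O > Rb: relative to Rb, both the across-period and down-group shifts push O's electron affinity up.
S > O: this pair runs against the simple trend — see the exception note.
Cl > S: both are in period 3; the period trend gives Cl the larger value.
Note the exception: Rb has a higher electron affinity than Ca, contrary to the simple trend — adding an electron to Ca (ns²) has to open a new, higher-energy np subshell, which is unfavourable.
Note the exception: S has a higher electron affinity than O, contrary to the simple trend — the compact 2p subshell of O repels the added electron more than S's larger 3p does.
For reference (kJ/mol): O 141, S 200, Cl 349, Ca 2, Rb 47.
So from highest to lowest: Cl > S > O > Rb > Ca.

Cl, S, O, Rb, Ca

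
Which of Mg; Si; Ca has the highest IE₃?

Mg

IE_3 is the cost of taking one more electron from the +2 cation: Mg²⁺ is the bare [Ne] core; Si²⁺ still has 2 valence electrons; Ca²⁺ is the bare [Ar] core.
Pulling an electron out of a noble-gas core costs far more than removing a remaining valence electron, so Ca and Mg sit at the high end of IE_3.
Tabulated IE_3 (kJ/mol): Mg 7733, Si 3232, Ca 4912.
Hence IE_3: Si < Ca < Mg.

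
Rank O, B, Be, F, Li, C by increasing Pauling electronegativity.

Li < Be < B < C < O < F

Li is in period 2, group 1; Be is in period 2, group 2; B is in period 2, group 13; C is in period 2, group 14; O is in period 2, group 16; F is in period 2, group 17.
EN rises left→right (higher Z_eff, smaller atoms) and falls top→bottom (larger, more shielded atoms).
All lie in period 2, so electronegativity increases left to right.
So from lowest to highest: Li < Be < B < C < O < F.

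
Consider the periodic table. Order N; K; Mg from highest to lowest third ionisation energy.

Mg > N > K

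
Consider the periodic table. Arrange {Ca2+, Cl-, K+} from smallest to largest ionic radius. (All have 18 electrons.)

Ca2+ < K+ < Cl-

All of these have 18 electrons, so size is governed by nuclear charge alone: the more protons, the stronger the pull on the same electron cloud, and the smaller the ion.
Nuclear charges: Ca2+ (Z=20), K+ (Z=19), Cl- (Z=17).
Smallest to largest: Ca2+ < K+ < Cl-.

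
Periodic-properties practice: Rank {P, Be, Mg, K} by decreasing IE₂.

Consider each +1 ion: P⁺ still has 4 valence electrons; Be⁺ still has 1 valence electron; Mg⁺ still has 1 valence electron; K⁺ is the bare [Ar] core.
Core electrons are held far more tightly than valence electrons, so K tops the IE_2 order.
Valence configurations: P⁺ [Ne]3s²3p², Be⁺ [He]2s¹, Mg⁺ [Ne]3s¹.
The numbers (kJ/mol): P 1907, Be 1757, Mg 1451, K 3052.
Putting it together, IE_2: Mg < Be < P < K.

K > P > Be > Mg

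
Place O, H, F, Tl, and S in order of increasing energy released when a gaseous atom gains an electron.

Tl < H < O < S < F

Atoms with high Z_eff and room in the valence shell (especially the halogens) have the most exothermic electron affinities.
Here both period and group differ, so the two effects have to be weighed against each other.
H > Tl: period and group pull opposite ways; the down-group shift dominates (73 vs 19 kJ/mol).
O > H: period and group pull opposite ways; the across-period shift dominates (141 vs 73 kJ/mol).
S > O: this pair runs against the simple trend — see the exception note.
F > S: relative to S, both the across-period and down-group shifts push F's electron affinity up.
Note the exception: S has a higher electron affinity than O, contrary to the simple trend — the compact 2p subshell of O repels the added electron more than S's larger 3p does.
For reference (kJ/mol): H 73, O 141, F 328, S 200, Tl 19.
So from lowest to highest: Tl < H < O < S < F.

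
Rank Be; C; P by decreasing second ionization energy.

After 1 electron has been removed, what remains? Be⁺ still has 1 valence electron; C⁺ still has 3 valence electrons; P⁺ still has 4 valence electrons.
All are still removing valence electrons, so compare the +1 ions as you would atoms: IE_2 generally rises across a period (higher Z_eff) and falls down a group (larger shell), subject to the usual subshell exceptions.
Valence configurations: Be⁺ [He]2s¹, C⁺ [He]2s²2p¹, P⁺ [Ne]3s²3p².
Approximate IE_2 values (kJ/mol): Be 1757, C 2353, P 1907.
Overall IE_2 order: Be < P < C.

C > P > Be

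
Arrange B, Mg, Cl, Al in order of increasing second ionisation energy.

IE_2 is the cost of taking one more electron from the +1 cation: B⁺ still has 2 valence electrons; Mg⁺ still has 1 valence electron; Cl⁺ still has 6 valence electrons; Al⁺ still has 2 valence electrons.
All are still removing valence electrons, so compare the +1 ions as you would atoms: IE_2 generally rises across a period (higher Z_eff) and falls down a group (larger shell), subject to the usual subshell exceptions.
Valence configurations: B⁺ [He]2s², Mg⁺ [Ne]3s¹, Cl⁺ [Ne]3s²3p⁴, Al⁺ [Ne]3s².
Approximate IE_2 values (kJ/mol): B 2427, Mg 1451, Cl 2298, Al 1817.
Overall IE_2 order: Mg < Al < Cl < B.

Mg < Al < Cl < B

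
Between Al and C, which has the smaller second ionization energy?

The second ionization energy removes an electron from the +1 ion. For each element: Al⁺ still has 2 valence electrons; C⁺ still has 3 valence electrons.
All are still removing valence electrons, so compare the +1 ions as you would atoms: IE_2 generally rises across a period (higher Z_eff) and falls down a group (larger shell), subject to the usual subshell exceptions.
Valence configurations: Al⁺ [Ne]3s², C⁺ [He]2s²2p¹.
Approximate IE_2 values (kJ/mol): Al 1817, C 2353.
Overall IE_2 order: Al < C.

Al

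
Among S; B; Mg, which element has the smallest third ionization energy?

The third ionization energy removes an electron from the +2 ion. For each element: S²⁺ still has 4 valence electrons; B²⁺ still has 1 valence electron; Mg²⁺ is the bare [Ne] core.
Pulling an electron out of a noble-gas core costs far more than removing a remaining valence electron, so Mg sits at the high end of IE_3.
Valence configurations: S²⁺ [Ne]3s²3p², B²⁺ [He]2s¹.
Approximate IE_3 values (kJ/mol): S 3357, B 3660, Mg 7733.
So the third ionization energies run S < B < Mg.

S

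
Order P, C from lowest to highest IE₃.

P < C

Consider each +2 ion: P²⁺ still has 3 valence electrons; C²⁺ still has 2 valence electrons.
All are still removing valence electrons, so compare the +2 ions as you would atoms: IE_3 generally rises across a period (higher Z_eff) and falls down a group (larger shell), subject to the usual subshell exceptions.
Valence configurations: P²⁺ [Ne]3s²3p¹, C²⁺ [He]2s².
Tabulated IE_3 (kJ/mol): P 2914, C 4620.
Putting it together, IE_3: P < C.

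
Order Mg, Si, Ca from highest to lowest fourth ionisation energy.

Mg, Ca, Si

Consider each +3 ion: Mg³⁺ is already 1 electron into the core; Si³⁺ still has 1 valence electron; Ca³⁺ is already 1 electron into the core.
Breaking into a closed-shell core is much more expensive than removing a leftover valence electron — Ca and Mg have the largest IE_4 here.
The numbers (kJ/mol): Mg 10543, Si 4356, Ca 6491.
Hence IE_4: Si < Ca < Mg.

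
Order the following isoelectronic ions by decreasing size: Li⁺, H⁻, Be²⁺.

All of these have 2 electrons, so size is governed by nuclear charge alone: the more protons, the stronger the pull on the same electron cloud, and the smaller the ion.
Nuclear charges: Be²⁺ (Z=4), Li⁺ (Z=3), H⁻ (Z=1).
Largest to smallest: H⁻ > Li⁺ > Be²⁺.

H⁻ > Li⁺ > Be²⁺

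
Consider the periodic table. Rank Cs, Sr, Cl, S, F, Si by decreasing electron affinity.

Cl > F > S > Si > Cs > Sr

F is in period 2, group 17; Si is in period 3, group 14; S is in period 3, group 16; Cl is in period 3, group 17; Sr is in period 5, group 2; Cs is in period 6, group 1.
Electron affinity generally becomes more exothermic across a period toward the halogens and less exothermic down a group.
Here both period and group differ, so the two effects have to be weighed against each other.
Cs > Sr: this pair runs against the simple trend — see the exception note.
Si > Cs: both effects reinforce here, so Si is clearly the higher of the two.
S > Si: S lies to the right of Si in period 3, so the across-period effect alone puts S higher.
F > S: both effects reinforce here, so F is clearly the higher of the two.
Cl > F: this pair runs against the simple trend — see the exception note.
Note the exception: Cs has a higher electron affinity than Sr, contrary to the simple trend — adding an electron to Sr (ns²) has to open a new, higher-energy np subshell, which is unfavourable.
Note the exception: Cl has a higher electron affinity than F, contrary to the simple trend — F's small 2p subshell makes the incoming electron feel strong e⁻–e⁻ repulsion, so Cl actually releases more energy on gaining an electron.
Tabulated electron affinity (kJ/mol): F 328, Si 134, S 200, Cl 349, Sr 5, Cs 46.
So from highest to lowest: Cl > F > S > Si > Cs > Sr.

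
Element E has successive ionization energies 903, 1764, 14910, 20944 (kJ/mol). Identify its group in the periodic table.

Look for the largest jump between consecutive ionization energies: IE3/IE2 ≈ 8.5, far larger than any earlier ratio.
That jump marks the point where a core electron is being removed. So the atom has 2 valence electrons.
A main-group element with 2 valence electrons is in group 2.

Group 2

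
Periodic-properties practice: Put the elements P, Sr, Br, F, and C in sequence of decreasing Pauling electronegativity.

F > Br > C > P > Sr

C is in period 2, group 14; F is in period 2, group 17; P is in period 3, group 15; Br is in period 4, group 17; Sr is in period 5, group 2.
Smaller atoms with higher effective nuclear charge are more electronegative.
Neither a single period nor a single group — weigh both effects.
P > Sr: relative to Sr, both the across-period and down-group shifts push P's electronegativity up.
C > P: period and group pull opposite ways; the down-group shift dominates (2.55 vs 2.19).
Br > C: period and group pull opposite ways; the across-period shift dominates (2.96 vs 2.55).
F > Br: they share group 17; the group trend gives F the larger value.
Tabulated electronegativity (Pauling): C 2.55, F 3.98, P 2.19, Br 2.96, Sr 0.95.
So from highest to lowest: F > Br > C > P > Sr.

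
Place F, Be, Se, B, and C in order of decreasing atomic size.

Be is in period 2, group 2; B is in period 2, group 13; C is in period 2, group 14; F is in period 2, group 17; Se is in period 4, group 16.
Radius decreases left→right (rising Z_eff, same n) and increases top→bottom (higher n).
These span different periods and groups, so the two trends combine.
C > F: C lies to the left of F in period 2, so the across-period effect alone puts C larger.
B > C: B lies to the left of C in period 2, so the across-period effect alone puts B larger.
Be > B: Be lies to the left of B in period 2, so the across-period effect alone puts Be larger.
Se > Be: period and group pull opposite ways; the down-group shift dominates (116 vs 102 pm).
Tabulated atomic radius (pm): Be 102, B 85, C 75, F 64, Se 116.
So from largest to smallest: Se > Be > B > C > F.

Se > Be > B > C > F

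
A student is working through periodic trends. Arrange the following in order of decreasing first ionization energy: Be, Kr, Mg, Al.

Be is in period 2, group 2; Mg is in period 3, group 2; Al is in period 3, group 13; Kr is in period 4, group 18.
Removing the outermost electron gets harder across a period and easier down a group.
These span different periods and groups, so the two trends combine.
Mg > Al: this pair runs against the simple trend — see the exception note.
Be > Mg: Be sits above Mg in group 2, so the down-group effect alone puts Be higher.
Kr > Be: the two effects oppose for this pair; the across-period effect wins (1351 vs 900 kJ/mol).
Note the exception: Mg has a higher first ionization energy than Al, contrary to the simple trend — Al's single 3p electron is easier to remove than one from Mg's filled 3s².
Approximate values (kJ/mol): Be 900, Mg 738, Al 578, Kr 1351.
So from highest to lowest: Kr > Be > Mg > Al.

Kr > Be > Mg > Al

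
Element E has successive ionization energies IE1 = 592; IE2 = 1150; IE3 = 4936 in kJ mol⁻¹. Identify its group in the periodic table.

Group 2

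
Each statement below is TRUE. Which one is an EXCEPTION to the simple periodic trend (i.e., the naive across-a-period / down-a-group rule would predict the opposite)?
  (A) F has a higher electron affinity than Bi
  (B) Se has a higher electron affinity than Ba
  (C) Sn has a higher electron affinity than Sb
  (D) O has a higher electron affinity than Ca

(C)

The general trend: electron affinity increases across a period and decreases down a group.
(A) F (period 2, group 17) vs Bi (period 6, group 15): the stated order agrees with the simple trend.
(B) Se (period 4, group 16) vs Ba (period 6, group 2): the stated order agrees with the simple trend.
(C) Sn (period 5, group 14) vs Sb (period 5, group 15): the stated order contradicts the simple trend.
(D) O (period 2, group 16) vs Ca (period 4, group 2): the stated order agrees with the simple trend.
The exception is (C): adding an electron to Sb's half-filled 5p³ is unfavourable, so Sn has the more exothermic EA.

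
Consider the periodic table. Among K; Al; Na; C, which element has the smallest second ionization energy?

Al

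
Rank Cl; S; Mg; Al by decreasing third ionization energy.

Mg > Cl > S > Al

After 2 electrons have been removed, what remains? Cl²⁺ still has 5 valence electrons; S²⁺ still has 4 valence electrons; Mg²⁺ is the bare [Ne] core; Al²⁺ still has 1 valence electron.
Pulling an electron out of a noble-gas core costs far more than removing a remaining valence electron, so Mg sits at the high end of IE_3.
Valence configurations: Cl²⁺ [Ne]3s²3p³, S²⁺ [Ne]3s²3p², Al²⁺ [Ne]3s¹.
Tabulated IE_3 (kJ/mol): Cl 3822, S 3357, Mg 7733, Al 2745.
So the third ionization energies run Al < S < Cl < Mg.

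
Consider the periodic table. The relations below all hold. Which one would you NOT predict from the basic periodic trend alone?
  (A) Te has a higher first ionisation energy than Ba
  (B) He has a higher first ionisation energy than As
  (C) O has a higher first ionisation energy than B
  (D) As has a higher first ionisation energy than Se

(D)

The general trend: first ionisation energy increases across a period and decreases down a group.
(A) Te (period 5, group 16) vs Ba (period 6, group 2): the stated order agrees with the simple trend.
(B) He (period 1, group 18) vs As (period 4, group 15): the stated order agrees with the simple trend.
(C) O (period 2, group 16) vs B (period 2, group 13): the stated order agrees with the simple trend.
(D) As (period 4, group 15) vs Se (period 4, group 16): the stated order contradicts the simple trend.
The exception is (D): Se (4p⁴) ionizes more easily than half-filled As (4p³).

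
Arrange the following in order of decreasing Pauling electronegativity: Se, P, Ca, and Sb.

Se > P > Sb > Ca

P is in period 3, group 15; Ca is in period 4, group 2; Se is in period 4, group 16; Sb is in period 5, group 15.
Atoms toward the upper right of the periodic table pull bonding electrons most strongly.
Neither a single period nor a single group — weigh both effects.
Sb > Ca: period and group pull opposite ways; the across-period shift dominates (2.05 vs 1.00).
P > Sb: P sits above Sb in group 15, so the down-group effect alone puts P higher.
Se > P: period and group pull opposite ways; the across-period shift dominates (2.55 vs 2.19).
Tabulated electronegativity (Pauling): P 2.19, Ca 1.00, Se 2.55, Sb 2.05.
So from highest to lowest: Se > P > Sb > Ca.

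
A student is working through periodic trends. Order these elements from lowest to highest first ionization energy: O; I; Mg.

Mg, I, O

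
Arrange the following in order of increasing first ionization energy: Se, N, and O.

Se < O < N

N is in period 2, group 15; O is in period 2, group 16; Se is in period 4, group 16.
First ionization energy rises across a period (greater Z_eff holds electrons more tightly) and falls down a group (valence electrons are farther from the nucleus).
Neither a single period nor a single group — weigh both effects.
O > Se: they share group 16; the group trend gives O the larger value.
N > O: this pair runs against the simple trend — see the exception note.
Note the exception: N has a higher first ionization energy than O, contrary to the simple trend — pairing an electron in O's 2p⁴ costs repulsion energy, so O ionizes more easily than half-filled N (2p³).
Tabulated first ionization energy (kJ/mol): N 1402, O 1314, Se 941.
So from lowest to highest: Se < O < N.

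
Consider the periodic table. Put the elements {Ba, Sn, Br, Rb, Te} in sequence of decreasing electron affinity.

Br is in period 4, group 17; Rb is in period 5, group 1; Sn is in period 5, group 14; Te is in period 5, group 16; Ba is in period 6, group 2.
Electron affinity generally becomes more exothermic across a period toward the halogens and less exothermic down a group.
Neither a single period nor a single group — weigh both effects.
Rb > Ba: period and group pull opposite ways; the down-group shift dominates (47 vs 14 kJ/mol).
Sn > Rb: both are in period 5; the period trend gives Sn the larger value.
Te > Sn: both are in period 5; the period trend gives Te the larger value.
Br > Te: both effects reinforce here, so Br is clearly the higher of the two.
Tabulated electron affinity (kJ/mol): Br 325, Rb 47, Sn 107, Te 190, Ba 14.
So from highest to lowest: Br > Te > Sn > Rb > Ba.

Br, Te, Sn, Rb, Ba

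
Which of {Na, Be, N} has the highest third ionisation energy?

Be

The third ionization energy removes an electron from the +2 ion. For each element: Na²⁺ is already 1 electron into the core; Be²⁺ is the bare [He] core; N²⁺ still has 3 valence electrons.
Breaking into a closed-shell core is much more expensive than removing a leftover valence electron — Na and Be have the largest IE_3 here.
Tabulated IE_3 (kJ/mol): Na 6910, Be 14849, N 4578.
Putting it together, IE_3: N < Na < Be.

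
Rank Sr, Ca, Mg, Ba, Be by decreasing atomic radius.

Ba > Sr > Ca > Mg > Be

Radius decreases left→right (rising Z_eff, same n) and increases top→bottom (higher n).
All are in group 2, so atomic radius increases down the group.
So from largest to smallest: Ba > Sr > Ca > Mg > Be.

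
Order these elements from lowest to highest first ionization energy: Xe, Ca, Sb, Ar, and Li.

Li < Ca < Sb < Xe < Ar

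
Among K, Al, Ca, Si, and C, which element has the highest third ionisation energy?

Ca

The third ionization energy removes an electron from the +2 ion. For each element: K²⁺ is already 1 electron into the core; Al²⁺ still has 1 valence electron; Ca²⁺ is the bare [Ar] core; Si²⁺ still has 2 valence electrons; C²⁺ still has 2 valence electrons.
Usually core removal costs more than valence removal, but here the competition is close: a tightly held n=2 valence electron can cost more to remove than an n=3 core electron, so the actual values have to decide it.
Valence configurations: Al²⁺ [Ne]3s¹, Si²⁺ [Ne]3s², C²⁺ [He]2s².
The numbers (kJ/mol): K 4420, Al 2745, Ca 4912, Si 3232, C 4620.
So the third ionization energies run Al < Si < K < C < Ca.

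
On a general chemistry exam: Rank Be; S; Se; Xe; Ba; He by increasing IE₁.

He is in period 1, group 18; Be is in period 2, group 2; S is in period 3, group 16; Se is in period 4, group 16; Xe is in period 5, group 18; Ba is in period 6, group 2.
Across a period the outer electron is held more tightly (higher IE₁); down a group it sits in a higher shell, more shielded, and comes off more easily.
Neither a single period nor a single group — weigh both effects.
Be > Ba: Be sits above Ba in group 2, so the down-group effect alone puts Be higher.
Se > Be: period and group pull opposite ways; the across-period shift dominates (941 vs 900 kJ/mol).
S > Se: they share group 16; the group trend gives S the larger value.
Xe > S: period and group pull opposite ways; the across-period shift dominates (1170 vs 1000 kJ/mol).
He > Xe: He sits above Xe in group 18, so the down-group effect alone puts He higher.
For reference (kJ/mol): He 2372, Be 900, S 1000, Se 941, Xe 1170, Ba 503.
So from lowest to highest: Ba < Be < Se < S < Xe < He.

Ba < Be < Se < S < Xe < He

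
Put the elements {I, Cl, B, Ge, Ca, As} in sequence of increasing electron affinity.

B is in period 2, group 13; Cl is in period 3, group 17; Ca is in period 4, group 2; Ge is in period 4, group 14; As is in period 4, group 15; I is in period 5, group 17.
Electron affinity generally becomes more exothermic across a period toward the halogens and less exothermic down a group.
Neither a single period nor a single group — weigh both effects.
B > Ca: both effects reinforce here, so B is clearly the higher of the two.
As > B: period and group pull opposite ways; the across-period shift dominates (78 vs 27 kJ/mol).
Ge > As: this pair runs against the simple trend — see the exception note.
I > Ge: period and group pull opposite ways; the across-period shift dominates (295 vs 119 kJ/mol).
Cl > I: Cl sits above I in group 17, so the down-group effect alone puts Cl higher.
Note the exception: Ge has a higher electron affinity than As, contrary to the simple trend — adding an electron to As's half-filled 4p³ is unfavourable, so Ge (4p²) has the more exothermic EA.
For reference (kJ/mol): B 27, Cl 349, Ca 2, Ge 119, As 78, I 295.
So from lowest to highest: Ca < B < As < Ge < I < Cl.

Ca < B < As < Ge < I < Cl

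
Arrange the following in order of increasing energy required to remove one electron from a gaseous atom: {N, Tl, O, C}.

Tl < C < O < N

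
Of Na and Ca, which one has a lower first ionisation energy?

Na

Na is in period 3, group 1; Ca is in period 4, group 2.
Removing the outermost electron gets harder across a period and easier down a group.
A diagonal step moves right (one effect) and down (the opposite effect) at once.
Ca > Na: period and group pull opposite ways; the across-period shift dominates (590 vs 496 kJ/mol).
Tabulated first ionization energy (kJ/mol): Na 496, Ca 590.
So Na has the lower first ionisation energy (Na < Ca).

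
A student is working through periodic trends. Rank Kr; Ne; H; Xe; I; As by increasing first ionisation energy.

As < I < Xe < H < Kr < Ne

IE₁ increases left→right with effective nuclear charge and decreases top→bottom as the valence shell moves farther out.
Here both period and group differ, so the two effects have to be weighed against each other.
I > As: period and group pull opposite ways; the across-period shift dominates (1008 vs 947 kJ/mol).
Xe > I: Xe lies to the right of I in period 5, so the across-period effect alone puts Xe higher.
H > Xe: period and group pull opposite ways; the down-group shift dominates (1312 vs 1170 kJ/mol).
Kr > H: period and group pull opposite ways; the across-period shift dominates (1351 vs 1312 kJ/mol).
Ne > Kr: Ne sits above Kr in group 18, so the down-group effect alone puts Ne higher.
Approximate values (kJ/mol): H 1312, Ne 2081, As 947, Kr 1351, I 1008, Xe 1170.
So from lowest to highest: As < I < Xe < H < Kr < Ne.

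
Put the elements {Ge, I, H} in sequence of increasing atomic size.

H, Ge, I

H is in period 1, group 1; Ge is in period 4, group 14; I is in period 5, group 17.
Moving right in a period, electrons are added to the same shell under a stronger nuclear pull, so atoms get smaller; moving down, a new shell is opened and atoms get larger.
Here both period and group differ, so the two effects have to be weighed against each other.
Ge > H: period and group pull opposite ways; the down-group shift dominates (121 vs 32 pm).
I > Ge: the two effects oppose for this pair; the down-group effect wins (133 vs 121 pm).
Approximate values (pm): H 32, Ge 121, I 133.
So from smallest to largest: H < Ge < I.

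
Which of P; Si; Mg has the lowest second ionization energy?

Mg

The second ionization energy removes an electron from the +1 ion. For each element: P⁺ still has 4 valence electrons; Si⁺ still has 3 valence electrons; Mg⁺ still has 1 valence electron.
All are still removing valence electrons, so compare the +1 ions as you would atoms: IE_2 generally rises across a period (higher Z_eff) and falls down a group (larger shell), subject to the usual subshell exceptions.
Valence configurations: P⁺ [Ne]3s²3p², Si⁺ [Ne]3s²3p¹, Mg⁺ [Ne]3s¹.
The numbers (kJ/mol): P 1907, Si 1577, Mg 1451.
So the second ionization energies run Mg < Si < P.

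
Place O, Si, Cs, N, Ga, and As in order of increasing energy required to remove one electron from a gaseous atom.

IE₁ increases left→right with effective nuclear charge and decreases top→bottom as the valence shell moves farther out.
Here both period and group differ, so the two effects have to be weighed against each other.
Ga > Cs: both effects reinforce here, so Ga is clearly the higher of the two.
Si > Ga: both effects reinforce here, so Si is clearly the higher of the two.
As > Si: period and group pull opposite ways; the across-period shift dominates (947 vs 786 kJ/mol).
O > As: both effects reinforce here, so O is clearly the higher of the two.
N > O: this pair runs against the simple trend — see the exception note.
Note the exception: N has a higher first ionization energy than O, contrary to the simple trend — pairing an electron in O's 2p⁴ costs repulsion energy, so O ionizes more easily than half-filled N (2p³).
Approximate values (kJ/mol): N 1402, O 1314, Si 786, Ga 579, As 947, Cs 376.
So from lowest to highest: Cs < Ga < Si < As < O < N.

Cs < Ga < Si < As < O < N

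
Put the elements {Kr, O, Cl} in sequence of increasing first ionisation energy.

Cl < O < Kr

First ionization energy rises across a period (greater Z_eff holds electrons more tightly) and falls down a group (valence electrons are farther from the nucleus).
These sit on a diagonal, where the across-period and down-group effects partly cancel.
O > Cl: the two effects oppose for this pair; the down-group effect wins (1314 vs 1251 kJ/mol).
Kr > O: period and group pull opposite ways; the across-period shift dominates (1351 vs 1314 kJ/mol).
For reference (kJ/mol): O 1314, Cl 1251, Kr 1351.
So from lowest to highest: Cl < O < Kr.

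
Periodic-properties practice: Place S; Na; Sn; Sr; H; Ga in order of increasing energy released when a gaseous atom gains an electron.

Atoms with high Z_eff and room in the valence shell (especially the halogens) have the most exothermic electron affinities.
Here both period and group differ, so the two effects have to be weighed against each other.
Ga > Sr: both effects reinforce here, so Ga is clearly the higher of the two.
Na > Ga: the two effects oppose for this pair; the down-group effect wins (53 vs 29 kJ/mol).
H > Na: H sits above Na in group 1, so the down-group effect alone puts H higher.
Sn > H: the two effects oppose for this pair; the across-period effect wins (107 vs 73 kJ/mol).
S > Sn: both effects reinforce here, so S is clearly the higher of the two.
For reference (kJ/mol): H 73, Na 53, S 200, Ga 29, Sr 5, Sn 107.
So from lowest to highest: Sr < Ga < Na < H < Sn < S.

Sr, Ga, Na, H, Sn, S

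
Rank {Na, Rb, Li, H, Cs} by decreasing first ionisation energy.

H is in period 1, group 1; Li is in period 2, group 1; Na is in period 3, group 1; Rb is in period 5, group 1; Cs is in period 6, group 1.
Across a period the outer electron is held more tightly (higher IE₁); down a group it sits in a higher shell, more shielded, and comes off more easily.
All are in group 1, so first ionization energy increases up the group.
So from highest to lowest: H > Li > Na > Rb > Cs.

H > Li > Na > Rb > Cs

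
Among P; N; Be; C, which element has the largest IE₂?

N

IE_2 is the cost of taking one more electron from the +1 cation: P⁺ still has 4 valence electrons; N⁺ still has 4 valence electrons; Be⁺ still has 1 valence electron; C⁺ still has 3 valence electrons.
All are still removing valence electrons, so compare the +1 ions as you would atoms: IE_2 generally rises across a period (higher Z_eff) and falls down a group (larger shell), subject to the usual subshell exceptions.
Valence configurations: P⁺ [Ne]3s²3p², N⁺ [He]2s²2p², Be⁺ [He]2s¹, C⁺ [He]2s²2p¹.
Approximate IE_2 values (kJ/mol): P 1907, N 2856, Be 1757, C 2353.
So the second ionization energies run Be < P < C < N.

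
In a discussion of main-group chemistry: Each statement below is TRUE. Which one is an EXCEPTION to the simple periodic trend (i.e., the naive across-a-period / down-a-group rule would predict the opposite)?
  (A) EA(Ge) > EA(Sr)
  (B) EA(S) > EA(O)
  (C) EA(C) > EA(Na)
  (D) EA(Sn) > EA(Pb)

(B)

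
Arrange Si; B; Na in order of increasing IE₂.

Si < B < Na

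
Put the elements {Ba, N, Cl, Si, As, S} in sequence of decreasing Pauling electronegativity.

N is in period 2, group 15; Si is in period 3, group 14; S is in period 3, group 16; Cl is in period 3, group 17; As is in period 4, group 15; Ba is in period 6, group 2.
Electronegativity increases across a period and decreases down a group, tracking effective nuclear charge and atomic size.
These span different periods and groups, so the two trends combine.
Si > Ba: relative to Ba, both the across-period and down-group shifts push Si's electronegativity up.
As > Si: period and group pull opposite ways; the across-period shift dominates (2.18 vs 1.90).
S > As: both effects reinforce here, so S is clearly the higher of the two.
N > S: the two effects oppose for this pair; the down-group effect wins (3.04 vs 2.58).
Cl > N: period and group pull opposite ways; the across-period shift dominates (3.16 vs 3.04).
For reference (Pauling): N 3.04, Si 1.90, S 2.58, Cl 3.16, As 2.18, Ba 0.89.
So from highest to lowest: Cl > N > S > As > Si > Ba.

Cl > N > S > As > Si > Ba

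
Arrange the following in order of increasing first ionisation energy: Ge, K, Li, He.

K, Li, Ge, He

Removing the outermost electron gets harder across a period and easier down a group.
Here both period and group differ, so the two effects have to be weighed against each other.
Li > K: they share group 1; the group trend gives Li the larger value.
Ge > Li: the two effects oppose for this pair; the across-period effect wins (762 vs 520 kJ/mol).
He > Ge: relative to Ge, both the across-period and down-group shifts push He's first ionization energy up.
For reference (kJ/mol): He 2372, Li 520, K 419, Ge 762.
So from lowest to highest: K < Li < Ge < He.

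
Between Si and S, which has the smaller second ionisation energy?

Si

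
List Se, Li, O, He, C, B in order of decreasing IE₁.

He > O > C > Se > B > Li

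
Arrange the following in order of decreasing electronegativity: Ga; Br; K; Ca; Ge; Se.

Br > Se > Ge > Ga > Ca > K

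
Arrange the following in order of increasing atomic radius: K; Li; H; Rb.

H is in period 1, group 1; Li is in period 2, group 1; K is in period 4, group 1; Rb is in period 5, group 1.
Atomic radius shrinks across a period as nuclear charge pulls the same shell inward, and grows down a group as new shells are added.
All are in group 1, so atomic radius increases down the group.
So from smallest to largest: H < Li < K < Rb.

H < Li < K < Rb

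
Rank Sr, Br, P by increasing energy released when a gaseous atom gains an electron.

Sr < P < Br

P is in period 3, group 15; Br is in period 4, group 17; Sr is in period 5, group 2.
Adding an electron releases more energy for atoms nearer the top right (short of the noble gases).
These span different periods and groups, so the two trends combine.
P > Sr: both effects reinforce here, so P is clearly the higher of the two.
Br > P: period and group pull opposite ways; the across-period shift dominates (325 vs 72 kJ/mol).
For reference (kJ/mol): P 72, Br 325, Sr 5.
So from lowest to highest: Sr < P < Br.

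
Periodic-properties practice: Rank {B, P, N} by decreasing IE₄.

B, N, P

After 3 electrons have been removed, what remains? B³⁺ is the bare [He] core; P³⁺ still has 2 valence electrons; N³⁺ still has 2 valence electrons.
Pulling an electron out of a noble-gas core costs far more than removing a remaining valence electron, so B sits at the high end of IE_4.
Valence configurations: P³⁺ [Ne]3s², N³⁺ [He]2s².
Approximate IE_4 values (kJ/mol): B 25026, P 4964, N 7475.
Overall IE_4 order: P < N < B.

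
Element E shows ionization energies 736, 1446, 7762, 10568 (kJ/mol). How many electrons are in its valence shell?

2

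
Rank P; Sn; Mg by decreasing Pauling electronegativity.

P > Sn > Mg

Mg is in period 3, group 2; P is in period 3, group 15; Sn is in period 5, group 14.
EN rises left→right (higher Z_eff, smaller atoms) and falls top→bottom (larger, more shielded atoms).
These span different periods and groups, so the two trends combine.
Sn > Mg: period and group pull opposite ways; the across-period shift dominates (1.96 vs 1.31).
P > Sn: both effects reinforce here, so P is clearly the higher of the two.
Tabulated electronegativity (Pauling): Mg 1.31, P 2.19, Sn 1.96.
So from highest to lowest: P > Sn > Mg.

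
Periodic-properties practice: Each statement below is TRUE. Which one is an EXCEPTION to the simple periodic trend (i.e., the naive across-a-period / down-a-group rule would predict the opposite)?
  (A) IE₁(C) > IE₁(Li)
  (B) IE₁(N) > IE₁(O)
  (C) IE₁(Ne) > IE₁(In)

(B)

The general trend: IE₁ increases across a period and decreases down a group.
(A) C (period 2, group 14) vs Li (period 2, group 1): the stated order agrees with the simple trend.
(B) N (period 2, group 15) vs O (period 2, group 16): the stated order contradicts the simple trend.
(C) Ne (period 2, group 18) vs In (period 5, group 13): the stated order agrees with the simple trend.
The exception is (B): pairing an electron in O's 2p⁴ costs repulsion energy, so O ionizes more easily than half-filled N (2p³).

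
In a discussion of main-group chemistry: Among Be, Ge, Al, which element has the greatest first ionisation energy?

Be

Be is in period 2, group 2; Al is in period 3, group 13; Ge is in period 4, group 14.
IE₁ increases left→right with effective nuclear charge and decreases top→bottom as the valence shell moves farther out.
These sit on a diagonal, where the across-period and down-group effects partly cancel.
Ge > Al: period and group pull opposite ways; the across-period shift dominates (762 vs 578 kJ/mol).
Be > Ge: period and group pull opposite ways; the down-group shift dominates (900 vs 762 kJ/mol).
Approximate values (kJ/mol): Be 900, Al 578, Ge 762.
The greatest first ionisation energy among these belongs to Be.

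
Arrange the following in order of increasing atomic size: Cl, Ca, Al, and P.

Cl < P < Al < Ca

Al is in period 3, group 13; P is in period 3, group 15; Cl is in period 3, group 17; Ca is in period 4, group 2.
Atomic radius shrinks across a period as nuclear charge pulls the same shell inward, and grows down a group as new shells are added.
Here both period and group differ, so the two effects have to be weighed against each other.
P > Cl: both are in period 3; the period trend gives P the larger value.
Al > P: both are in period 3; the period trend gives Al the larger value.
Ca > Al: both effects reinforce here, so Ca is clearly the larger of the two.
Approximate values (pm): Al 126, P 111, Cl 99, Ca 171.
So from smallest to largest: Cl < P < Al < Ca.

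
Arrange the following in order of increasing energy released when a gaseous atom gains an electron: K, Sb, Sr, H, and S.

Sr < K < H < Sb < S

H is in period 1, group 1; S is in period 3, group 16; K is in period 4, group 1; Sr is in period 5, group 2; Sb is in period 5, group 15.
Adding an electron releases more energy for atoms nearer the top right (short of the noble gases).
Neither a single period nor a single group — weigh both effects.
K > Sr: the two effects oppose for this pair; the down-group effect wins (48 vs 5 kJ/mol).
H > K: H sits above K in group 1, so the down-group effect alone puts H higher.
Sb > H: period and group pull opposite ways; the across-period shift dominates (103 vs 73 kJ/mol).
S > Sb: relative to Sb, both the across-period and down-group shifts push S's electron affinity up.
Tabulated electron affinity (kJ/mol): H 73, S 200, K 48, Sr 5, Sb 103.
So from lowest to highest: Sr < K < H < Sb < S.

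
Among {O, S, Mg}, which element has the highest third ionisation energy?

The third ionization energy removes an electron from the +2 ion. For each element: O²⁺ still has 4 valence electrons; S²⁺ still has 4 valence electrons; Mg²⁺ is the bare [Ne] core.
Core electrons are held far more tightly than valence electrons, so Mg tops the IE_3 order.
Valence configurations: O²⁺ [He]2s²2p², S²⁺ [Ne]3s²3p².
Approximate IE_3 values (kJ/mol): O 5300, S 3357, Mg 7733.
Hence IE_3: S < O < Mg.

Mg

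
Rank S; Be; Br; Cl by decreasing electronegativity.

Be is in period 2, group 2; S is in period 3, group 16; Cl is in period 3, group 17; Br is in period 4, group 17.
EN rises left→right (higher Z_eff, smaller atoms) and falls top→bottom (larger, more shielded atoms).
These span different periods and groups, so the two trends combine.
S > Be: the two effects oppose for this pair; the across-period effect wins (2.58 vs 1.57).
Br > S: period and group pull opposite ways; the across-period shift dominates (2.96 vs 2.58).
Cl > Br: Cl sits above Br in group 17, so the down-group effect alone puts Cl higher.
Approximate values (Pauling): Be 1.57, S 2.58, Cl 3.16, Br 2.96.
So from highest to lowest: Cl > Br > S > Be.

Cl > Br > S > Be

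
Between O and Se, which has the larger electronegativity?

EN rises left→right (higher Z_eff, smaller atoms) and falls top→bottom (larger, more shielded atoms).
All are in group 16, so electronegativity increases up the group.
So O has the larger electronegativity (O > Se).

O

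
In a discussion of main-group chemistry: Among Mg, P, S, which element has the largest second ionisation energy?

S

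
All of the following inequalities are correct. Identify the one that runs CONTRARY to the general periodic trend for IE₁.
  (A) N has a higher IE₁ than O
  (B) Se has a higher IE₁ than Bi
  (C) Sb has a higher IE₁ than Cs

(A)

The general trend: IE₁ increases across a period and decreases down a group.
(A) N (period 2, group 15) vs O (period 2, group 16): the stated order contradicts the simple trend.
(B) Se (period 4, group 16) vs Bi (period 6, group 15): the stated order agrees with the simple trend.
(C) Sb (period 5, group 15) vs Cs (period 6, group 1): the stated order agrees with the simple trend.
The exception is (A): pairing an electron in O's 2p⁴ costs repulsion energy, so O ionizes more easily than half-filled N (2p³).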